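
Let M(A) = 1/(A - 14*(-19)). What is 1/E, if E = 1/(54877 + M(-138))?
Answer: 7024257/128 ≈ 54877.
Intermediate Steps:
M(A) = 1/(266 + A) (M(A) = 1/(A + 266) = 1/(266 + A))
E = 128/7024257 (E = 1/(54877 + 1/(266 - 138)) = 1/(54877 + 1/128) = 1/(7024257/128) = 128/7024257 ≈ 1.8223e-5)
1/E = 1/(128/7024257) = 7024257/128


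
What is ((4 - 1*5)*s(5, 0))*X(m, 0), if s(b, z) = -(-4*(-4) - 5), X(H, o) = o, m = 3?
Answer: 0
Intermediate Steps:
s(b, z) = -11 (s(b, z) = -(16 - 5) = -1*11 = -11)
((4 - 1*5)*s(5, 0))*X(m, 0) = ((4 - 1*5)*(-11))*0 = ((4 - 5)*(-11))*0 = -1*(-11)*0 = 11*0 = 0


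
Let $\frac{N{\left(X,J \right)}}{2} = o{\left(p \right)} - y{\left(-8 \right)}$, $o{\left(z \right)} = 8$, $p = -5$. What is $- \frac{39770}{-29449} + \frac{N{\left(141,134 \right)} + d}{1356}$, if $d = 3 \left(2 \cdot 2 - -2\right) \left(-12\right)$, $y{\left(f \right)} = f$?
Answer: $\frac{12127376}{9983211} \approx 1.2148$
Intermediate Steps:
$d = -216$ ($d = 3 \left(4 + 2\right) \left(-12\right) = 3 \cdot 6 \left(-12\right) = 18 \left(-12\right) = -216$)
$N{\left(X,J \right)} = 32$ ($N{\left(X,J \right)} = 2 \left(8 - -8\right) = 2 \left(8 + 8\right) = 2 \cdot 16 = 32$)
$- \frac{39770}{-29449} + \frac{N{\left(141,134 \right)} + d}{1356} = - \frac{39770}{-29449} + \frac{32 - 216}{1356} = \left(-39770\right) \left(- \frac{1}{29449}\right) - \frac{46}{339} = \frac{39770}{29449} - \frac{46}{339} = \frac{12127376}{9983211}$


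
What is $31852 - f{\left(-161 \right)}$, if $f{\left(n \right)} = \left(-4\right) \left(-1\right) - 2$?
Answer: $31850$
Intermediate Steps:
$f{\left(n \right)} = 2$ ($f{\left(n \right)} = 4 - 2 = 2$)
$31852 - f{\left(-161 \right)} = 31852 - 2 = 31850$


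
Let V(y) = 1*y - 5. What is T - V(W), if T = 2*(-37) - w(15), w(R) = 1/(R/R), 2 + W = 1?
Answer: -69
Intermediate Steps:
W = -1 (W = -2 + 1 = -1)
V(y) = -5 + y (V(y) = y - 5 = -5 + y)
w(R) = 1 (w(R) = 1/1 = 1)
T = -75 (T = 2*(-37) - 1*1 = -74 - 1 = -75)
T - V(W) = -75 - (-5 - 1) = -75 - 1*(-6) = -75 + 6 = -69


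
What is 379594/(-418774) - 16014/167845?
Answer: -35209600883/35144561015 ≈ -1.0019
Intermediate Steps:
379594/(-418774) - 16014/167845 = 379594*(-1/418774) - 16014*1/167845 = -189797/209387 - 16014/167845 = -35209600883/35144561015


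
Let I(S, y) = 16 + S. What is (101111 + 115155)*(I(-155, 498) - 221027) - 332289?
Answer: -47831018445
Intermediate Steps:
(101111 + 115155)*(I(-155, 498) - 221027) - 332289 = (101111 + 115155)*((16 - 155) - 221027) - 332289 = 216266*(-139 - 221027) - 332289 = 216266*(-221166) - 332289 = -47830686156 - 332289 = -47831018445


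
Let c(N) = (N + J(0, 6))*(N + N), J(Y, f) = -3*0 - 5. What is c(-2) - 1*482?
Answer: -454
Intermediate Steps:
J(Y, f) = -5 (J(Y, f) = 0 - 5 = -5)
c(N) = 2*N*(-5 + N) (c(N) = (N - 5)*(N + N) = (-5 + N)*(2*N) = 2*N*(-5 + N))
c(-2) - 1*482 = 2*(-2)*(-5 - 2) - 1*482 = 2*(-2)*(-7) - 482 = 28 - 482 = -454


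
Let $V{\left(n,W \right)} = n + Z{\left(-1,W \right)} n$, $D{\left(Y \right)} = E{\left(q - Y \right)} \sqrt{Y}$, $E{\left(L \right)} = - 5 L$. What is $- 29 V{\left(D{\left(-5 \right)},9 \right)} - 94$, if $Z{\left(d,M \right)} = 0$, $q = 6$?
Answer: $-94 + 1595 i \sqrt{5} \approx -94.0 + 3566.5 i$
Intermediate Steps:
$D{\left(Y \right)} = \sqrt{Y} \left(-30 + 5 Y\right)$ ($D{\left(Y \right)} = - 5 \left(6 - Y\right) \sqrt{Y} = \left(-30 + 5 Y\right) \sqrt{Y} = \sqrt{Y} \left(-30 + 5 Y\right)$)
$V{\left(n,W \right)} = n$ ($V{\left(n,W \right)} = n + 0 n = n + 0 = n$)
$- 29 V{\left(D{\left(-5 \right)},9 \right)} - 94 = - 29 \cdot 5 \sqrt{-5} \left(-6 - 5\right) - 94 = - 29 \cdot 5 i \sqrt{5} \left(-11\right) - 94 = - 29 \left(- 55 i \sqrt{5}\right) - 94 = 1595 i \sqrt{5} - 94 = -94 + 1595 i \sqrt{5}$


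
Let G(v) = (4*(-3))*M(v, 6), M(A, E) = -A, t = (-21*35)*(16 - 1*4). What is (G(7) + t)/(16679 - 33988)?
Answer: 8736/17309 ≈ 0.50471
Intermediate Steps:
t = -8820 (t = -735*(16 - 4) = -735*12 = -8820)
G(v) = 12*v (G(v) = (4*(-3))*(-v) = -(-12)*v = 12*v)
(G(7) + t)/(16679 - 33988) = (12*7 - 8820)/(16679 - 33988) = (84 - 8820)/(-17309) = -8736*(-1/17309) = 8736/17309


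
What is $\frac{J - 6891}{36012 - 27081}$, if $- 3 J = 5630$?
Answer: $- \frac{26303}{26793} \approx -0.98171$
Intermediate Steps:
$J = - \frac{5630}{3}$ ($J = \left(- \frac{1}{3}\right) 5630 = - \frac{5630}{3} \approx -1876.7$)
$\frac{J - 6891}{36012 - 27081} = \frac{- \frac{5630}{3} - 6891}{36012 - 27081} = - \frac{26303}{3 \cdot 8931} = \left(- \frac{26303}{3}\right) \frac{1}{8931} = - \frac{26303}{26793}$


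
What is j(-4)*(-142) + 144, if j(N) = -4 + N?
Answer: 1280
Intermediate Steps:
j(-4)*(-142) + 144 = (-4 - 4)*(-142) + 144 = -8*(-142) + 144 = 1136 + 144 = 1280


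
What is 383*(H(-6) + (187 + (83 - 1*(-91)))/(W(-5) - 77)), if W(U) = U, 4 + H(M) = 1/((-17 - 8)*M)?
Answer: -9887911/3075 ≈ -3215.6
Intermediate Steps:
H(M) = -4 - 1/(25*M) (H(M) = -4 + 1/((-17 - 8)*M) = -4 + 1/((-25)*M) = -4 - 1/(25*M))
383*(H(-6) + (187 + (83 - 1*(-91)))/(W(-5) - 77)) = 383*((-4 - 1/25/(-6)) + (187 + (83 - 1*(-91)))/(-5 - 77)) = 383*((-4 - 1/25*(-1/6)) + (187 + (83 + 91))/(-82)) = 383*((-4 + 1/150) + (187 + 174)*(-1/82)) = 383*(-599/150 + 361*(-1/82)) = 383*(-599/150 - 361/82) = 383*(-25817/3075) = -9887911/3075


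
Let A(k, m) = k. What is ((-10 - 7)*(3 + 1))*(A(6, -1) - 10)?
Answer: 272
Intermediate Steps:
((-10 - 7)*(3 + 1))*(A(6, -1) - 10) = ((-10 - 7)*(3 + 1))*(6 - 10) = -17*4*(-4) = -68*(-4) = 272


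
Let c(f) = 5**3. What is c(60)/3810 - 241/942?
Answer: -4447/19939 ≈ -0.22303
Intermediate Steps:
c(f) = 125
c(60)/3810 - 241/942 = 125/3810 - 241/942 = 125*(1/3810) - 241*1/942 = 25/762 - 241/942 = -4447/19939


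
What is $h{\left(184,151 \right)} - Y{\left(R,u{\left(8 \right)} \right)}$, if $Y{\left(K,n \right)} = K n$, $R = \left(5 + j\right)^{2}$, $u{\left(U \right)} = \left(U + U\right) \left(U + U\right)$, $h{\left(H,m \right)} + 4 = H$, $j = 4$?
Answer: $-20556$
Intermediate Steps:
$h{\left(H,m \right)} = -4 + H$
$u{\left(U \right)} = 4 U^{2}$ ($u{\left(U \right)} = 2 U 2 U = 4 U^{2}$)
$R = 81$ ($R = \left(5 + 4\right)^{2} = 9^{2} = 81$)
$h{\left(184,151 \right)} - Y{\left(R,u{\left(8 \right)} \right)} = \left(-4 + 184\right) - 81 \cdot 4 \cdot 8^{2} = 180 - 81 \cdot 4 \cdot 64 = 180 - 81 \cdot 256 = 180 - 20736 = -20556$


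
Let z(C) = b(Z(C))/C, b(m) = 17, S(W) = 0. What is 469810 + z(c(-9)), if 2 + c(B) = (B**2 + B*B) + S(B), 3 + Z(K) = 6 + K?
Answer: 75169617/160 ≈ 4.6981e+5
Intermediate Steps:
Z(K) = 3 + K (Z(K) = -3 + (6 + K) = 3 + K)
c(B) = -2 + 2*B**2 (c(B) = -2 + ((B**2 + B*B) + 0) = -2 + ((B**2 + B**2) + 0) = -2 + (2*B**2 + 0) = -2 + 2*B**2)
z(C) = 17/C
469810 + z(c(-9)) = 469810 + 17/(-2 + 2*(-9)**2) = 469810 + 17/(-2 + 2*81) = 469810 + 17/(-2 + 162) = 469810 + 17/160 = 75169617/160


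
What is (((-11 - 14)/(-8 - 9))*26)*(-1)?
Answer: -650/17 ≈ -38.235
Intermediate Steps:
(((-11 - 14)/(-8 - 9))*26)*(-1) = (-25/(-17)*26)*(-1) = (-25*(-1/17)*26)*(-1) = ((25/17)*26)*(-1) = (650/17)*(-1) = -650/17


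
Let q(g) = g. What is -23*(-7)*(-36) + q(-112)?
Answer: -5908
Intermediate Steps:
-23*(-7)*(-36) + q(-112) = -23*(-7)*(-36) - 112 = 161*(-36) - 112 = -5796 - 112 = -5908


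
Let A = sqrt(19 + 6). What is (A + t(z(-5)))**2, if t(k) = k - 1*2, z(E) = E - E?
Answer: 9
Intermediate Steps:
z(E) = 0
A = 5 (A = sqrt(25) = 5)
t(k) = -2 + k (t(k) = k - 2 = -2 + k)
(A + t(z(-5)))**2 = (5 + (-2 + 0))**2 = (5 - 2)**2 = 3**2 = 9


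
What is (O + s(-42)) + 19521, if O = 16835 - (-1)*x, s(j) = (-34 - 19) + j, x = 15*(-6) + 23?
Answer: 36194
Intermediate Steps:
x = -67 (x = -90 + 23 = -67)
s(j) = -53 + j
O = 16768 (O = 16835 - (-1)*(-67) = 16835 - 1*67 = 16835 - 67 = 16768)
(O + s(-42)) + 19521 = (16768 + (-53 - 42)) + 19521 = (16768 - 95) + 19521 = 16673 + 19521 = 36194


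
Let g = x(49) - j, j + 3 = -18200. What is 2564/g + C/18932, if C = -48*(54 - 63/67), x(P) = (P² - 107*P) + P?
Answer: 1161806/36467765 ≈ 0.031858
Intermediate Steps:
j = -18203 (j = -3 - 18200 = -18203)
x(P) = P² - 106*P
C = -170640/67 (C = -48*(54 - 63*1/67) = -48*(54 - 63/67) = -48*3555/67 = -170640/67 ≈ -2546.9)
g = 15410 (g = 49*(-106 + 49) - 1*(-18203) = 49*(-57) + 18203 = -2793 + 18203 = 15410)
2564/g + C/18932 = 2564/15410 - 170640/67/18932 = 2564*(1/15410) - 170640/67*1/18932 = 1282/7705 - 42660/317111 = 1161806/36467765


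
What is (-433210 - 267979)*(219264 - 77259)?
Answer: -99572343945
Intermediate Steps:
(-433210 - 267979)*(219264 - 77259) = -701189*142005 = -99572343945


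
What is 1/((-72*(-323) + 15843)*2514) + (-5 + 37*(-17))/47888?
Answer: -15579727459/1176786375192 ≈ -0.013239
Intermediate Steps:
1/((-72*(-323) + 15843)*2514) + (-5 + 37*(-17))/47888 = (1/2514)/(23256 + 15843) + (-5 - 629)*(1/47888) = (1/2514)/39099 - 634*1/47888 = (1/39099)*(1/2514) - 317/23944 = 1/98294886 - 317/23944 = -15579727459/1176786375192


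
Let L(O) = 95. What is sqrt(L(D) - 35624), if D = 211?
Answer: I*sqrt(35529) ≈ 188.49*I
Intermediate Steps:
sqrt(L(D) - 35624) = sqrt(95 - 35624) = sqrt(-35529) = I*sqrt(35529)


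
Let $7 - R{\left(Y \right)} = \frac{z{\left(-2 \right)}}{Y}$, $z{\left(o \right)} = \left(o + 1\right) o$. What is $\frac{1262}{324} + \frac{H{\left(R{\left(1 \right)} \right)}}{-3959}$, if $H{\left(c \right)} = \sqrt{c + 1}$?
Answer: $\frac{631}{162} - \frac{\sqrt{6}}{3959} \approx 3.8944$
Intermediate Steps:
$z{\left(o \right)} = o \left(1 + o\right)$ ($z{\left(o \right)} = \left(1 + o\right) o = o \left(1 + o\right)$)
$R{\left(Y \right)} = 7 - \frac{2}{Y}$ ($R{\left(Y \right)} = 7 - \frac{\left(-2\right) \left(1 - 2\right)}{Y} = 7 - \frac{\left(-2\right) \left(-1\right)}{Y} = 7 - \frac{2}{Y}$)
$H{\left(c \right)} = \sqrt{1 + c}$
$\frac{1262}{324} + \frac{H{\left(R{\left(1 \right)} \right)}}{-3959} = \frac{1262}{324} + \frac{\sqrt{1 + \left(7 - \frac{2}{1}\right)}}{-3959} = 1262 \cdot \frac{1}{324} + \sqrt{1 + \left(7 - 2\right)} \left(- \frac{1}{3959}\right) = \frac{631}{162} + \sqrt{1 + \left(7 - 2\right)} \left(- \frac{1}{3959}\right) = \frac{631}{162} + \sqrt{1 + 5} \left(- \frac{1}{3959}\right) = \frac{631}{162} + \sqrt{6} \left(- \frac{1}{3959}\right) = \frac{631}{162} - \frac{\sqrt{6}}{3959}$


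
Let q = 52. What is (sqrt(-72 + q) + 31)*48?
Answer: 1488 + 96*I*sqrt(5) ≈ 1488.0 + 214.66*I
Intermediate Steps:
(sqrt(-72 + q) + 31)*48 = (sqrt(-72 + 52) + 31)*48 = (sqrt(-20) + 31)*48 = (2*I*sqrt(5) + 31)*48 = (31 + 2*I*sqrt(5))*48 = 1488 + 96*I*sqrt(5)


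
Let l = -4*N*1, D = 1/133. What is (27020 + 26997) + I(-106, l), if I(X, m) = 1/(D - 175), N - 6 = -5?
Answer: 1257191525/23274 ≈ 54017.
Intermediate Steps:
D = 1/133 ≈ 0.0075188
N = 1 (N = 6 - 5 = 1)
l = -4 (l = -4*1*1 = -4*1 = -4)
I(X, m) = -133/23274 (I(X, m) = 1/(1/133 - 175) = 1/(-23274/133) = -133/23274)
(27020 + 26997) + I(-106, l) = (27020 + 26997) - 133/23274 = 54017 - 133/23274 = 1257191525/23274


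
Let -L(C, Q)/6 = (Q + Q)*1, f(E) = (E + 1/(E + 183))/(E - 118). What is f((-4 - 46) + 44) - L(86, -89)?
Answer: -23439403/21948 ≈ -1068.0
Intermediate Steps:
f(E) = (E + 1/(183 + E))/(-118 + E)
L(C, Q) = -12*Q (L(C, Q) = -6*(Q + Q) = -6*2*Q = -12*Q)
f((-4 - 46) + 44) - L(86, -89) = (1 + ((-4 - 46) + 44)**2 + 183*((-4 - 46) + 44))/(-21594 + ((-4 - 46) + 44)**2 + 65*((-4 - 46) + 44)) - (-12)*(-89) = (1 + (-50 + 44)**2 + 183*(-50 + 44))/(-21594 + (-50 + 44)**2 + 65*(-50 + 44)) - 1*1068 = (1 + (-6)**2 + 183*(-6))/(-21594 + (-6)**2 + 65*(-6)) - 1068 = (1 + 36 - 1098)/(-21594 + 36 - 390) - 1068 = -1061/(-21948) - 1068 = -1/21948*(-1061) - 1068 = 1061/21948 - 1068 = -23439403/21948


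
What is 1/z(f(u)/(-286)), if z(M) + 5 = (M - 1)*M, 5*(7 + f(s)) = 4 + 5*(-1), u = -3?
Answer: -511225/2568671 ≈ -0.19902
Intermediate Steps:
f(s) = -36/5 (f(s) = -7 + (4 + 5*(-1))/5 = -7 + (4 - 5)/5 = -7 + (1/5)*(-1) = -7 - 1/5 = -36/5)
z(M) = -5 + M*(-1 + M) (z(M) = -5 + (M - 1)*M = -5 + (-1 + M)*M = -5 + M*(-1 + M))
1/z(f(u)/(-286)) = 1/(-5 + (-36/5/(-286))**2 - (-36)/(5*(-286))) = 1/(-5 + (-36/5*(-1/286))**2 - (-36)*(-1)/(5*286)) = 1/(-5 + (18/715)**2 - 1*18/715) = 1/(-5 + 324/511225 - 18/715) = 1/(-2568671/511225) = -511225/2568671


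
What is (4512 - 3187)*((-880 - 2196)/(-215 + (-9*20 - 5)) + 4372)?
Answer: 23212357/4 ≈ 5.8031e+6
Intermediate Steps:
(4512 - 3187)*((-880 - 2196)/(-215 + (-9*20 - 5)) + 4372) = 1325*(-3076/(-215 + (-180 - 5)) + 4372) = 1325*(-3076/(-215 - 185) + 4372) = 1325*(-3076/(-400) + 4372) = 1325*(-3076*(-1/400) + 4372) = 1325*(769/100 + 4372) = 1325*(437969/100) = 23212357/4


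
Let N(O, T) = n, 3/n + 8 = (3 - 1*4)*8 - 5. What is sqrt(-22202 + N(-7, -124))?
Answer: I*sqrt(1087905)/7 ≈ 149.0*I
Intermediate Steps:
n = -1/7 (n = 3/(-8 + ((3 - 1*4)*8 - 5)) = 3/(-8 + ((3 - 4)*8 - 5)) = 3/(-8 + (-1*8 - 5)) = 3/(-8 + (-8 - 5)) = 3/(-8 - 13) = 3/(-21) = 3*(-1/21) = -1/7 ≈ -0.14286)
N(O, T) = -1/7
sqrt(-22202 + N(-7, -124)) = sqrt(-22202 - 1/7) = sqrt(-155415/7) = I*sqrt(1087905)/7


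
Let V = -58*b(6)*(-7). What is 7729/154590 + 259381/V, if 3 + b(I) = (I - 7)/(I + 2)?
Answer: -32070322097/156908850 ≈ -204.39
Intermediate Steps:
b(I) = -3 + (-7 + I)/(2 + I) (b(I) = -3 + (I - 7)/(I + 2) = -3 + (-7 + I)/(2 + I))
V = -5075/4 (V = -58*(-13 - 2*6)/(2 + 6)*(-7) = -58*(-13 - 12)/8*(-7) = -29*(-25)/4*(-7) = -58*(-25/8)*(-7) = (725/4)*(-7) = -5075/4 ≈ -1268.8)
7729/154590 + 259381/V = 7729/154590 + 259381/(-5075/4) = 7729*(1/154590) + 259381*(-4/5075) = 7729/154590 - 1037524/5075 = -32070322097/156908850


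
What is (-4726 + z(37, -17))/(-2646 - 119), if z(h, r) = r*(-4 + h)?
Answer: 5287/2765 ≈ 1.9121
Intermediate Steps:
(-4726 + z(37, -17))/(-2646 - 119) = (-4726 - 17*(-4 + 37))/(-2646 - 119) = (-4726 - 17*33)/(-2765) = (-4726 - 561)*(-1/2765) = -5287*(-1/2765) = 5287/2765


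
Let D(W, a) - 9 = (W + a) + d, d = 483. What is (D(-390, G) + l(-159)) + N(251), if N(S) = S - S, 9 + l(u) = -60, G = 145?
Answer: 178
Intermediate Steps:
l(u) = -69 (l(u) = -9 - 60 = -69)
N(S) = 0
D(W, a) = 492 + W + a (D(W, a) = 9 + ((W + a) + 483) = 9 + (483 + W + a) = 492 + W + a)
(D(-390, G) + l(-159)) + N(251) = ((492 - 390 + 145) - 69) + 0 = (247 - 69) + 0 = 178 + 0 = 178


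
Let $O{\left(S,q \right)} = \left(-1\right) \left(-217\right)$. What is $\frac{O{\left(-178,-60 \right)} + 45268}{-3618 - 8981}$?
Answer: $- \frac{45485}{12599} \approx -3.6102$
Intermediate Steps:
$O{\left(S,q \right)} = 217$
$\frac{O{\left(-178,-60 \right)} + 45268}{-3618 - 8981} = \frac{217 + 45268}{-3618 - 8981} = \frac{45485}{-12599} = 45485 \left(- \frac{1}{12599}\right) = - \frac{45485}{12599}$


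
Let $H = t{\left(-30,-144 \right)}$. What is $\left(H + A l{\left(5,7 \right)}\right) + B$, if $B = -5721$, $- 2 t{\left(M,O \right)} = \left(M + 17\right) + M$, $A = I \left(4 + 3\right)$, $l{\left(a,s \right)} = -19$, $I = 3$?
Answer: $- \frac{12197}{2} \approx -6098.5$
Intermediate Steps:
$A = 21$ ($A = 3 \left(4 + 3\right) = 3 \cdot 7 = 21$)
$t{\left(M,O \right)} = - \frac{17}{2} - M$ ($t{\left(M,O \right)} = - \frac{\left(M + 17\right) + M}{2} = - \frac{\left(17 + M\right) + M}{2} = - \frac{17 + 2 M}{2} = - \frac{17}{2} - M$)
$H = \frac{43}{2}$ ($H = - \frac{17}{2} - -30 = - \frac{17}{2} + 30 = \frac{43}{2} \approx 21.5$)
$\left(H + A l{\left(5,7 \right)}\right) + B = \left(\frac{43}{2} + 21 \left(-19\right)\right) - 5721 = \left(\frac{43}{2} - 399\right) - 5721 = - \frac{755}{2} - 5721 = - \frac{12197}{2}$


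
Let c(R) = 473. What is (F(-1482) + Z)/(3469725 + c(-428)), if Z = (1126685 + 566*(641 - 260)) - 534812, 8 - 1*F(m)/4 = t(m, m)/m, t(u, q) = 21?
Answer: 199465111/857138906 ≈ 0.23271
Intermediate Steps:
F(m) = 32 - 84/m (F(m) = 32 - 4*21/m = 32 - 84/m)
Z = 807519 (Z = (1126685 + 566*381) - 534812 = (1126685 + 215646) - 534812 = 1342331 - 534812 = 807519)
(F(-1482) + Z)/(3469725 + c(-428)) = ((32 - 84/(-1482)) + 807519)/(3469725 + 473) = ((32 - 84*(-1/1482)) + 807519)/3470198 = ((32 + 14/247) + 807519)*(1/3470198) = (7918/247 + 807519)*(1/3470198) = (199465111/247)*(1/3470198) = 199465111/857138906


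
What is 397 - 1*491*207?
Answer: -101240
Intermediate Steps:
397 - 1*491*207 = 397 - 491*207 = 397 - 101637 = -101240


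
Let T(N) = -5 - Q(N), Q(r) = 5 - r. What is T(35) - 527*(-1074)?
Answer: 566023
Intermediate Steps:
T(N) = -10 + N (T(N) = -5 - (5 - N) = -5 + (-5 + N) = -10 + N)
T(35) - 527*(-1074) = (-10 + 35) - 527*(-1074) = 25 + 565998 = 566023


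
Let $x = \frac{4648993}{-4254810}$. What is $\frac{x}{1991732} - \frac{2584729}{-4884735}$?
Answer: $\frac{97351605774470217}{183979554160524472} \approx 0.52914$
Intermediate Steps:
$x = - \frac{4648993}{4254810}$ ($x = 4648993 \left(- \frac{1}{4254810}\right) = - \frac{4648993}{4254810} \approx -1.0926$)
$\frac{x}{1991732} - \frac{2584729}{-4884735} = - \frac{4648993}{4254810 \cdot 1991732} - \frac{2584729}{-4884735} = \left(- \frac{4648993}{4254810}\right) \frac{1}{1991732} - - \frac{2584729}{4884735} = - \frac{4648993}{8474441230920} + \frac{2584729}{4884735} = \frac{97351605774470217}{183979554160524472}$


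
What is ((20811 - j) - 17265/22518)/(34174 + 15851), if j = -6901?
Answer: 208000517/375487650 ≈ 0.55395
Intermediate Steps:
((20811 - j) - 17265/22518)/(34174 + 15851) = ((20811 - 1*(-6901)) - 17265/22518)/(34174 + 15851) = ((20811 + 6901) - 17265*1/22518)/50025 = (27712 - 5755/7506)*(1/50025) = (208000517/7506)*(1/50025) = 208000517/375487650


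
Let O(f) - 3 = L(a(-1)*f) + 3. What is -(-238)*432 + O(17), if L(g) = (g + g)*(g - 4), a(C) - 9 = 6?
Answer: 230832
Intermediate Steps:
a(C) = 15 (a(C) = 9 + 6 = 15)
L(g) = 2*g*(-4 + g) (L(g) = (2*g)*(-4 + g) = 2*g*(-4 + g))
O(f) = 6 + 30*f*(-4 + 15*f) (O(f) = 3 + (2*(15*f)*(-4 + 15*f) + 3) = 3 + (30*f*(-4 + 15*f) + 3) = 3 + (3 + 30*f*(-4 + 15*f)) = 6 + 30*f*(-4 + 15*f))
-(-238)*432 + O(17) = -(-238)*432 + (6 - 120*17 + 450*17²) = -238*(-432) + (6 - 2040 + 450*289) = 102816 + (6 - 2040 + 130050) = 102816 + 128016 = 230832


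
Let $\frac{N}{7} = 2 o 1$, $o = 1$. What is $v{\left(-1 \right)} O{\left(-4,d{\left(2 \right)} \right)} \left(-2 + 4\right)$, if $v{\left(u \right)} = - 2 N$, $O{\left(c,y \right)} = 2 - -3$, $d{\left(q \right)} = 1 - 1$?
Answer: $-280$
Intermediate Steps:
$d{\left(q \right)} = 0$ ($d{\left(q \right)} = 1 - 1 = 0$)
$N = 14$ ($N = 7 \cdot 2 \cdot 1 \cdot 1 = 7 \cdot 2 \cdot 1 = 7 \cdot 2 = 14$)
$O{\left(c,y \right)} = 5$ ($O{\left(c,y \right)} = 2 + 3 = 5$)
$v{\left(u \right)} = -28$ ($v{\left(u \right)} = \left(-2\right) 14 = -28$)
$v{\left(-1 \right)} O{\left(-4,d{\left(2 \right)} \right)} \left(-2 + 4\right) = \left(-28\right) 5 \left(-2 + 4\right) = \left(-140\right) 2 = -280$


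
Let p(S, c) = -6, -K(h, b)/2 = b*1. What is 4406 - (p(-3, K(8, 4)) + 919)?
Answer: 3493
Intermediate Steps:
K(h, b) = -2*b
4406 - (p(-3, K(8, 4)) + 919) = 4406 - (-6 + 919) = 4406 - 1*913 = 4406 - 913 = 3493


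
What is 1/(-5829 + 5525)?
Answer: -1/304 ≈ -0.0032895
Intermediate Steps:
1/(-5829 + 5525) = 1/(-304) = -1/304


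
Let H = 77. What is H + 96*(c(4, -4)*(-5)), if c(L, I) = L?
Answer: -1843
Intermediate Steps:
H + 96*(c(4, -4)*(-5)) = 77 + 96*(4*(-5)) = 77 + 96*(-20) = 77 - 1920 = -1843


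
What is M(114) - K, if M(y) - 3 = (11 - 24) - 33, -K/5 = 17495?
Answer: 87432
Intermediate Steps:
K = -87475 (K = -5*17495 = -87475)
M(y) = -43 (M(y) = 3 + ((11 - 24) - 33) = 3 + (-13 - 33) = 3 - 46 = -43)
M(114) - K = -43 - 1*(-87475) = -43 + 87475 = 87432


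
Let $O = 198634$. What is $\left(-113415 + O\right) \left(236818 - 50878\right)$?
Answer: $15845620860$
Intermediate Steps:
$\left(-113415 + O\right) \left(236818 - 50878\right) = \left(-113415 + 198634\right) \left(236818 - 50878\right) = 85219 \cdot 185940 = 15845620860$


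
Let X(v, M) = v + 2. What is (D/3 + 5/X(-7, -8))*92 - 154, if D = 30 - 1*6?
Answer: 490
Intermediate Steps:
D = 24 (D = 30 - 6 = 24)
X(v, M) = 2 + v
(D/3 + 5/X(-7, -8))*92 - 154 = (24/3 + 5/(2 - 7))*92 - 154 = (24*(⅓) + 5/(-5))*92 - 154 = (8 + 5*(-⅕))*92 - 154 = (8 - 1)*92 - 154 = 7*92 - 154 = 644 - 154 = 490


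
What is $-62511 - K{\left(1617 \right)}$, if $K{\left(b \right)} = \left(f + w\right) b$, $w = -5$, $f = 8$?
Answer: $-67362$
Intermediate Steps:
$K{\left(b \right)} = 3 b$ ($K{\left(b \right)} = \left(8 - 5\right) b = 3 b$)
$-62511 - K{\left(1617 \right)} = -62511 - 3 \cdot 1617 = -62511 - 4851 = -67362$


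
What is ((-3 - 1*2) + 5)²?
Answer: 0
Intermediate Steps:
((-3 - 1*2) + 5)² = ((-3 - 2) + 5)² = (-5 + 5)² = 0² = 0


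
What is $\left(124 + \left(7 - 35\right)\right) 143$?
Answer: $13728$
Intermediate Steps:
$\left(124 + \left(7 - 35\right)\right) 143 = \left(124 - 28\right) 143 = 96 \cdot 143 = 13728$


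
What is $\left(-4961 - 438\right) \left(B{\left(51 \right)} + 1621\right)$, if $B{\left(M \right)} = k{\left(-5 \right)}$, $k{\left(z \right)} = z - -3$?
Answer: $-8740981$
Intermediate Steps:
$k{\left(z \right)} = 3 + z$ ($k{\left(z \right)} = z + 3 = 3 + z$)
$B{\left(M \right)} = -2$ ($B{\left(M \right)} = 3 - 5 = -2$)
$\left(-4961 - 438\right) \left(B{\left(51 \right)} + 1621\right) = \left(-4961 - 438\right) \left(-2 + 1621\right) = \left(-5399\right) 1619 = -8740981$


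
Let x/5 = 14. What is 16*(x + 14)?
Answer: 1344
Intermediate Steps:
x = 70 (x = 5*14 = 70)
16*(x + 14) = 16*(70 + 14) = 16*84 = 1344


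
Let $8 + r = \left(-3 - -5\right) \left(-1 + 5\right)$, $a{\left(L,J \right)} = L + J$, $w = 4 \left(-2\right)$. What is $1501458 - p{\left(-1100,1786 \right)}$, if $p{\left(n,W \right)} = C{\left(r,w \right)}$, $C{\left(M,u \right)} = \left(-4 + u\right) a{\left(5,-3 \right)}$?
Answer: $1501482$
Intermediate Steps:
$w = -8$
$a{\left(L,J \right)} = J + L$
$r = 0$ ($r = -8 + \left(-3 - -5\right) \left(-1 + 5\right) = -8 + \left(-3 + 5\right) 4 = -8 + 2 \cdot 4 = -8 + 8 = 0$)
$C{\left(M,u \right)} = -8 + 2 u$ ($C{\left(M,u \right)} = \left(-4 + u\right) \left(-3 + 5\right) = \left(-4 + u\right) 2 = -8 + 2 u$)
$p{\left(n,W \right)} = -24$ ($p{\left(n,W \right)} = -8 + 2 \left(-8\right) = -8 - 16 = -24$)
$1501458 - p{\left(-1100,1786 \right)} = 1501458 - -24 = 1501458 + 24 = 1501482$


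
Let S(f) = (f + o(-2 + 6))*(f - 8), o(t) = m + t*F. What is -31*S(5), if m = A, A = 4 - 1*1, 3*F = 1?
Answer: 868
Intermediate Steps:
F = 1/3 (F = (1/3)*1 = 1/3 ≈ 0.33333)
A = 3 (A = 4 - 1 = 3)
m = 3
o(t) = 3 + t/3 (o(t) = 3 + t*(1/3) = 3 + t/3)
S(f) = (-8 + f)*(13/3 + f) (S(f) = (f + (3 + (-2 + 6)/3))*(f - 8) = (f + (3 + (1/3)*4))*(-8 + f) = (f + (3 + 4/3))*(-8 + f) = (f + 13/3)*(-8 + f) = (13/3 + f)*(-8 + f) = (-8 + f)*(13/3 + f))
-31*S(5) = -31*(-104/3 + 5**2 - 11/3*5) = -31*(-104/3 + 25 - 55/3) = -31*(-28) = 868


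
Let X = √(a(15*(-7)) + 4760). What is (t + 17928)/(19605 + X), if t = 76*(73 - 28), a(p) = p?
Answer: 41852754/38435137 - 74718*√95/192175685 ≈ 1.0851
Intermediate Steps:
X = 7*√95 (X = √(15*(-7) + 4760) = √(-105 + 4760) = √4655 = 7*√95 ≈ 68.228)
t = 3420 (t = 76*45 = 3420)
(t + 17928)/(19605 + X) = (3420 + 17928)/(19605 + 7*√95) = 21348/(19605 + 7*√95)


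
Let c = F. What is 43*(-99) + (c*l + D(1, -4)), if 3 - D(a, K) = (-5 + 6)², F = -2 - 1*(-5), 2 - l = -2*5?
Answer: -4219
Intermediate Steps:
l = 12 (l = 2 - (-2)*5 = 2 - 1*(-10) = 2 + 10 = 12)
F = 3 (F = -2 + 5 = 3)
c = 3
D(a, K) = 2 (D(a, K) = 3 - (-5 + 6)² = 3 - 1*1² = 3 - 1*1 = 3 - 1 = 2)
43*(-99) + (c*l + D(1, -4)) = 43*(-99) + (3*12 + 2) = -4257 + (36 + 2) = -4257 + 38 = -4219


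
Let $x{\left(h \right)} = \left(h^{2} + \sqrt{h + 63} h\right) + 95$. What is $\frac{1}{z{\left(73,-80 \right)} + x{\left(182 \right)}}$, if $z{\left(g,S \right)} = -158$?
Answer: $\frac{4723}{154987763} - \frac{26 \sqrt{5}}{22141109} \approx 2.7848 \cdot 10^{-5}$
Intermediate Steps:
$x{\left(h \right)} = 95 + h^{2} + h \sqrt{63 + h}$ ($x{\left(h \right)} = \left(h^{2} + \sqrt{63 + h} h\right) + 95 = \left(h^{2} + h \sqrt{63 + h}\right) + 95 = 95 + h^{2} + h \sqrt{63 + h}$)
$\frac{1}{z{\left(73,-80 \right)} + x{\left(182 \right)}} = \frac{1}{-158 + \left(95 + 182^{2} + 182 \sqrt{63 + 182}\right)} = \frac{1}{-158 + \left(95 + 33124 + 182 \sqrt{245}\right)} = \frac{1}{-158 + \left(95 + 33124 + 182 \cdot 7 \sqrt{5}\right)} = \frac{1}{-158 + \left(95 + 33124 + 1274 \sqrt{5}\right)} = \frac{1}{-158 + \left(33219 + 1274 \sqrt{5}\right)} = \frac{1}{33061 + 1274 \sqrt{5}}$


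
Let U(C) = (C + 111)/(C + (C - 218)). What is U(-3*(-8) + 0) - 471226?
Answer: -16021711/34 ≈ -4.7123e+5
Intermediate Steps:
U(C) = (111 + C)/(-218 + 2*C) (U(C) = (111 + C)/(C + (-218 + C)) = (111 + C)/(-218 + 2*C))
U(-3*(-8) + 0) - 471226 = (111 + (-3*(-8) + 0))/(2*(-109 + (-3*(-8) + 0))) - 471226 = (111 + (24 + 0))/(2*(-109 + (24 + 0))) - 471226 = (111 + 24)/(2*(-109 + 24)) - 471226 = (½)*135/(-85) - 471226 = (½)*(-1/85)*135 - 471226 = -27/34 - 471226 = -16021711/34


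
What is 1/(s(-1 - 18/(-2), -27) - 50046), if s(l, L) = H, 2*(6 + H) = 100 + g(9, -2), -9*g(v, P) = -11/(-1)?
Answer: -18/900047 ≈ -1.9999e-5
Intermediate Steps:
g(v, P) = -11/9 (g(v, P) = -(-11)/(9*(-1)) = -(-11)*(-1)/9 = -⅑*11 = -11/9)
H = 781/18 (H = -6 + (100 - 11/9)/2 = -6 + (½)*(889/9) = -6 + 889/18 = 781/18 ≈ 43.389)
s(l, L) = 781/18
1/(s(-1 - 18/(-2), -27) - 50046) = 1/(781/18 - 50046) = 1/(-900047/18) = -18/900047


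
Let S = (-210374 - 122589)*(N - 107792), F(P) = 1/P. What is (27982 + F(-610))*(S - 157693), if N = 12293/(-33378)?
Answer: 6816001840485688556189/6786860 ≈ 1.0043e+15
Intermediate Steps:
N = -12293/33378 (N = 12293*(-1/33378) = -12293/33378 ≈ -0.36830)
S = 1197965469711247/33378 (S = (-210374 - 122589)*(-12293/33378 - 107792) = -332963*(-3597893669/33378) = 1197965469711247/33378 ≈ 3.5891e+10)
(27982 + F(-610))*(S - 157693) = (27982 + 1/(-610))*(1197965469711247/33378 - 157693) = (27982 - 1/610)*(1197960206234293/33378) = (17069019/610)*(1197960206234293/33378) = 6816001840485688556189/6786860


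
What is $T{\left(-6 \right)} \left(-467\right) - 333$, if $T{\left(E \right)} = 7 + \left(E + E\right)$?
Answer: $2002$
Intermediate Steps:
$T{\left(E \right)} = 7 + 2 E$
$T{\left(-6 \right)} \left(-467\right) - 333 = \left(7 + 2 \left(-6\right)\right) \left(-467\right) - 333 = \left(7 - 12\right) \left(-467\right) - 333 = \left(-5\right) \left(-467\right) - 333 = 2335 - 333 = 2002$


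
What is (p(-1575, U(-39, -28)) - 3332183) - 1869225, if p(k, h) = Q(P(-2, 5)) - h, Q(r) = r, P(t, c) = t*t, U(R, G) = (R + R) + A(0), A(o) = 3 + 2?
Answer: -5201331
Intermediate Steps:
A(o) = 5
U(R, G) = 5 + 2*R (U(R, G) = (R + R) + 5 = 2*R + 5 = 5 + 2*R)
P(t, c) = t²
p(k, h) = 4 - h (p(k, h) = (-2)² - h = 4 - h)
(p(-1575, U(-39, -28)) - 3332183) - 1869225 = ((4 - (5 + 2*(-39))) - 3332183) - 1869225 = ((4 - (5 - 78)) - 3332183) - 1869225 = ((4 - 1*(-73)) - 3332183) - 1869225 = ((4 + 73) - 3332183) - 1869225 = (77 - 3332183) - 1869225 = -3332106 - 1869225 = -5201331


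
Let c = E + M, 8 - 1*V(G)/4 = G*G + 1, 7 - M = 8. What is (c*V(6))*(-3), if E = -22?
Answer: -8004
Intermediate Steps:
M = -1 (M = 7 - 1*8 = 7 - 8 = -1)
V(G) = 28 - 4*G**2 (V(G) = 32 - 4*(G*G + 1) = 32 - 4*(G**2 + 1) = 32 - 4*(1 + G**2) = 32 + (-4 - 4*G**2) = 28 - 4*G**2)
c = -23 (c = -22 - 1 = -23)
(c*V(6))*(-3) = -23*(28 - 4*6**2)*(-3) = -23*(28 - 4*36)*(-3) = -23*(28 - 144)*(-3) = -23*(-116)*(-3) = 2668*(-3) = -8004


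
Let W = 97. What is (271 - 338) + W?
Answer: 30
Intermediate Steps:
(271 - 338) + W = (271 - 338) + 97 = -67 + 97 = 30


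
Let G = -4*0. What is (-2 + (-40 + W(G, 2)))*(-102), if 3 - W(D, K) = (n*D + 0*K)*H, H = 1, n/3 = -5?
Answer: 3978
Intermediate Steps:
n = -15 (n = 3*(-5) = -15)
G = 0
W(D, K) = 3 + 15*D (W(D, K) = 3 - (-15*D + 0*K) = 3 - (-15*D + 0) = 3 - (-15*D) = 3 - (-15)*D = 3 + 15*D)
(-2 + (-40 + W(G, 2)))*(-102) = (-2 + (-40 + (3 + 15*0)))*(-102) = (-2 + (-40 + (3 + 0)))*(-102) = (-2 + (-40 + 3))*(-102) = (-2 - 37)*(-102) = -39*(-102) = 3978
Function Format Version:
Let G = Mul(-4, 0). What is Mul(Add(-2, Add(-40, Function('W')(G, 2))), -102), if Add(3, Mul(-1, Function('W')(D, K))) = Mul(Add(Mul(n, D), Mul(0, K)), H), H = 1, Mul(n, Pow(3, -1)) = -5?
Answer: 3978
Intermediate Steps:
n = -15 (n = Mul(3, -5) = -15)
G = 0
Function('W')(D, K) = Add(3, Mul(15, D)) (Function('W')(D, K) = Add(3, Mul(-1, Mul(Add(Mul(-15, D), Mul(0, K)), 1))) = Add(3, Mul(-1, Mul(Add(Mul(-15, D), 0), 1))) = Add(3, Mul(-1, Mul(Mul(-15, D), 1))) = Add(3, Mul(-1, Mul(-15, D))) = Add(3, Mul(15, D)))
Mul(Add(-2, Add(-40, Function('W')(G, 2))), -102) = Mul(Add(-2, Add(-40, Add(3, Mul(15, 0)))), -102) = Mul(Add(-2, Add(-40, Add(3, 0))), -102) = Mul(Add(-2, Add(-40, 3)), -102) = Mul(Add(-2, -37), -102) = Mul(-39, -102) = 3978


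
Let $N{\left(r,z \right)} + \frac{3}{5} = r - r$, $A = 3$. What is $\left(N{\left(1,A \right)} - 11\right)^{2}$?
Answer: $\frac{3364}{25} \approx 134.56$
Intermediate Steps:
$N{\left(r,z \right)} = - \frac{3}{5}$ ($N{\left(r,z \right)} = - \frac{3}{5} + \left(r - r\right) = - \frac{3}{5} + 0 = - \frac{3}{5}$)
$\left(N{\left(1,A \right)} - 11\right)^{2} = \left(- \frac{3}{5} - 11\right)^{2} = \left(- \frac{58}{5}\right)^{2} = \frac{3364}{25}$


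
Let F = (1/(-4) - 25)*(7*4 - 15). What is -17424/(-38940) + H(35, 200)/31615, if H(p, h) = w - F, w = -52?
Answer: 3403739/7461140 ≈ 0.45620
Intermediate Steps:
F = -1313/4 (F = (-1/4 - 25)*(28 - 15) = -101/4*13 = -1313/4 ≈ -328.25)
H(p, h) = 1105/4 (H(p, h) = -52 - 1*(-1313/4) = -52 + 1313/4 = 1105/4)
-17424/(-38940) + H(35, 200)/31615 = -17424/(-38940) + (1105/4)/31615 = -17424*(-1/38940) + (1105/4)*(1/31615) = 132/295 + 221/25292 = 3403739/7461140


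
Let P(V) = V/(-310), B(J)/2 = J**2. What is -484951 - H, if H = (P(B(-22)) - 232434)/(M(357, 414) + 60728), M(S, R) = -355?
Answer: -4538045714311/9357815 ≈ -4.8495e+5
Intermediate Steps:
B(J) = 2*J**2
P(V) = -V/310 (P(V) = V*(-1/310) = -V/310)
H = -36027754/9357815 (H = (-(-22)**2/155 - 232434)/(-355 + 60728) = (-484/155 - 232434)/60373 = (-1/310*968 - 232434)*(1/60373) = (-484/155 - 232434)*(1/60373) = -36027754/155*1/60373 = -36027754/9357815 ≈ -3.8500)
-484951 - H = -484951 - 1*(-36027754/9357815) = -484951 + 36027754/9357815 = -4538045714311/9357815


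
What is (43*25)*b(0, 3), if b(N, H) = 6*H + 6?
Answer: 25800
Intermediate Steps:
b(N, H) = 6 + 6*H
(43*25)*b(0, 3) = (43*25)*(6 + 6*3) = 1075*(6 + 18) = 1075*24 = 25800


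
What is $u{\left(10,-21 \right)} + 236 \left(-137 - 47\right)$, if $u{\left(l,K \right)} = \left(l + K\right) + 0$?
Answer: $-43435$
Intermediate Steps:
$u{\left(l,K \right)} = K + l$ ($u{\left(l,K \right)} = \left(K + l\right) + 0 = K + l$)
$u{\left(10,-21 \right)} + 236 \left(-137 - 47\right) = \left(-21 + 10\right) + 236 \left(-137 - 47\right) = -11 + 236 \left(-184\right) = -11 - 43424 = -43435$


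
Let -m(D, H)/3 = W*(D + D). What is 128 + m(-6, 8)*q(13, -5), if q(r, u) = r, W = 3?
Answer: 1532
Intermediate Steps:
m(D, H) = -18*D (m(D, H) = -9*(D + D) = -9*2*D = -18*D)
128 + m(-6, 8)*q(13, -5) = 128 - 18*(-6)*13 = 128 + 108*13 = 128 + 1404 = 1532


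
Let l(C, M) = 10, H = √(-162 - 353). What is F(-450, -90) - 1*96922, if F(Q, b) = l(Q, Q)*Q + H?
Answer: -101422 + I*√515 ≈ -1.0142e+5 + 22.694*I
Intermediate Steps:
H = I*√515 (H = √(-515) = I*√515 ≈ 22.694*I)
F(Q, b) = 10*Q + I*√515
F(-450, -90) - 1*96922 = (10*(-450) + I*√515) - 1*96922 = (-4500 + I*√515) - 96922 = -101422 + I*√515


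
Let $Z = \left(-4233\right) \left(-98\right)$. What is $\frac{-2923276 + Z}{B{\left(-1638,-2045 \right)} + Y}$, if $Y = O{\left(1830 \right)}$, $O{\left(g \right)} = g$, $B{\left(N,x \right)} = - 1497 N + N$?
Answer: $- \frac{1254221}{1226139} \approx -1.0229$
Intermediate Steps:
$B{\left(N,x \right)} = - 1496 N$
$Z = 414834$
$Y = 1830$
$\frac{-2923276 + Z}{B{\left(-1638,-2045 \right)} + Y} = \frac{-2923276 + 414834}{\left(-1496\right) \left(-1638\right) + 1830} = - \frac{2508442}{2450448 + 1830} = - \frac{2508442}{2452278} = \left(-2508442\right) \frac{1}{2452278} = - \frac{1254221}{1226139}$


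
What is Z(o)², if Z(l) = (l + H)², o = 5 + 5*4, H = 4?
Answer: 707281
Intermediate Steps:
o = 25 (o = 5 + 20 = 25)
Z(l) = (4 + l)² (Z(l) = (l + 4)² = (4 + l)²)
Z(o)² = ((4 + 25)²)² = (29²)² = 841² = 707281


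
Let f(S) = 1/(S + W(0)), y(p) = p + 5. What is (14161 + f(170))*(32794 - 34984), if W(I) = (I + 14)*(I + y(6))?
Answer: -1674680225/54 ≈ -3.1013e+7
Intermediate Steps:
y(p) = 5 + p
W(I) = (11 + I)*(14 + I) (W(I) = (I + 14)*(I + (5 + 6)) = (14 + I)*(I + 11) = (14 + I)*(11 + I) = (11 + I)*(14 + I))
f(S) = 1/(154 + S) (f(S) = 1/(S + (154 + 0² + 25*0)) = 1/(S + (154 + 0 + 0)) = 1/(S + 154) = 1/(154 + S))
(14161 + f(170))*(32794 - 34984) = (14161 + 1/(154 + 170))*(32794 - 34984) = (14161 + 1/324)*(-2190) = (4588165/324)*(-2190) = -1674680225/54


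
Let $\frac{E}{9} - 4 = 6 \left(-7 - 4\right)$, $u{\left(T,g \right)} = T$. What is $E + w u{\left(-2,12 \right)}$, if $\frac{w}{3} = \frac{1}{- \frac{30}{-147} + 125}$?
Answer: $- \frac{1141208}{2045} \approx -558.05$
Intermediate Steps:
$E = -558$ ($E = 36 + 9 \cdot 6 \left(-7 - 4\right) = 36 + 9 \cdot 6 \left(-11\right) = 36 + 9 \left(-66\right) = 36 - 594 = -558$)
$w = \frac{49}{2045}$ ($w = \frac{3}{- \frac{30}{-147} + 125} = \frac{3}{\left(-30\right) \left(- \frac{1}{147}\right) + 125} = \frac{3}{\frac{10}{49} + 125} = \frac{3}{\frac{6135}{49}} = 3 \cdot \frac{49}{6135} = \frac{49}{2045} \approx 0.023961$)
$E + w u{\left(-2,12 \right)} = -558 + \frac{49}{2045} \left(-2\right) = -558 - \frac{98}{2045} = - \frac{1141208}{2045}$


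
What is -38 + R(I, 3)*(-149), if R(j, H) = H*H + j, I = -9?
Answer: -38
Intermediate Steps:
R(j, H) = j + H**2 (R(j, H) = H**2 + j = j + H**2)
-38 + R(I, 3)*(-149) = -38 + (-9 + 3**2)*(-149) = -38 + (-9 + 9)*(-149) = -38 + 0*(-149) = -38 + 0 = -38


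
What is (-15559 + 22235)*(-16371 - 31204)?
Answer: -317610700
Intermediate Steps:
(-15559 + 22235)*(-16371 - 31204) = 6676*(-47575) = -317610700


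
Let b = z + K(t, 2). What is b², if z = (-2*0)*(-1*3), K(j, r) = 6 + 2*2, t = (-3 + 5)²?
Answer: 100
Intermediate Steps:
t = 4 (t = 2² = 4)
K(j, r) = 10 (K(j, r) = 6 + 4 = 10)
z = 0 (z = 0*(-3) = 0)
b = 10 (b = 0 + 10 = 10)
b² = 10² = 100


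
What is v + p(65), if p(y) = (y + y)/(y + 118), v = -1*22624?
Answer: -4140062/183 ≈ -22623.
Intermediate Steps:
v = -22624
p(y) = 2*y/(118 + y) (p(y) = (2*y)/(118 + y) = 2*y/(118 + y))
v + p(65) = -22624 + 2*65/(118 + 65) = -22624 + 2*65/183 = -22624 + 2*65*(1/183) = -22624 + 130/183 = -4140062/183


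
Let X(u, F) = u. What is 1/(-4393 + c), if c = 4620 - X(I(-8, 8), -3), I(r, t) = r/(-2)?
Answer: 1/223 ≈ 0.0044843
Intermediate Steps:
I(r, t) = -r/2 (I(r, t) = r*(-1/2) = -r/2)
c = 4616 (c = 4620 - (-1)*(-8)/2 = 4620 - 1*4 = 4620 - 4 = 4616)
1/(-4393 + c) = 1/(-4393 + 4616) = 1/223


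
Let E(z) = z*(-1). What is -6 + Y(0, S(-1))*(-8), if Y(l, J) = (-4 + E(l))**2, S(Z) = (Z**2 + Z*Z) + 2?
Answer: -134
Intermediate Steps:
E(z) = -z
S(Z) = 2 + 2*Z**2 (S(Z) = (Z**2 + Z**2) + 2 = 2*Z**2 + 2 = 2 + 2*Z**2)
Y(l, J) = (-4 - l)**2
-6 + Y(0, S(-1))*(-8) = -6 + (4 + 0)**2*(-8) = -6 + 4**2*(-8) = -6 + 16*(-8) = -6 - 128 = -134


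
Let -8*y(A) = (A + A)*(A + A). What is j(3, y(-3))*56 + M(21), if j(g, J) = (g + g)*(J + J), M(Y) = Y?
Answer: -3003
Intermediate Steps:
y(A) = -A²/2 (y(A) = -(A + A)*(A + A)/8 = -2*A*2*A/8 = -A²/2)
j(g, J) = 4*J*g (j(g, J) = (2*g)*(2*J) = 4*J*g)
j(3, y(-3))*56 + M(21) = (4*(-½*(-3)²)*3)*56 + 21 = (4*(-½*9)*3)*56 + 21 = (4*(-9/2)*3)*56 + 21 = -54*56 + 21 = -3024 + 21 = -3003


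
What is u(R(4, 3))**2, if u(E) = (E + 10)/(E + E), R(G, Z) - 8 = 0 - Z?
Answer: 9/4 ≈ 2.2500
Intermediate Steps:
R(G, Z) = 8 - Z (R(G, Z) = 8 + (0 - Z) = 8 - Z)
u(E) = (10 + E)/(2*E) (u(E) = (10 + E)/((2*E)) = (10 + E)*(1/(2*E)) = (10 + E)/(2*E))
u(R(4, 3))**2 = ((10 + (8 - 1*3))/(2*(8 - 1*3)))**2 = ((10 + (8 - 3))/(2*(8 - 3)))**2 = ((1/2)*(10 + 5)/5)**2 = ((1/2)*(1/5)*15)**2 = (3/2)**2 = 9/4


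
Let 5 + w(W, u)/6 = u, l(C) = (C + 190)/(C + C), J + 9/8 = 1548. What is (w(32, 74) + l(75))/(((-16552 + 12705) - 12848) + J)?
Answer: -49892/1817775 ≈ -0.027447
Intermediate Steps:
J = 12375/8 (J = -9/8 + 1548 = 12375/8 ≈ 1546.9)
l(C) = (190 + C)/(2*C) (l(C) = (190 + C)/((2*C)) = (190 + C)*(1/(2*C)) = (190 + C)/(2*C))
w(W, u) = -30 + 6*u
(w(32, 74) + l(75))/(((-16552 + 12705) - 12848) + J) = ((-30 + 6*74) + (½)*(190 + 75)/75)/(((-16552 + 12705) - 12848) + 12375/8) = ((-30 + 444) + (½)*(1/75)*265)/((-3847 - 12848) + 12375/8) = (414 + 53/30)/(-16695 + 12375/8) = 12473/(30*(-121185/8)) = (12473/30)*(-8/121185) = -49892/1817775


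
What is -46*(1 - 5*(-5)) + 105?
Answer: -1091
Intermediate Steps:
-46*(1 - 5*(-5)) + 105 = -46*(1 + 25) + 105 = -46*26 + 105 = -1196 + 105 = -1091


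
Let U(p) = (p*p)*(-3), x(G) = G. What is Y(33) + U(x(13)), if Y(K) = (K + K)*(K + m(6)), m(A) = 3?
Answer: 1869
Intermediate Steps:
U(p) = -3*p² (U(p) = p²*(-3) = -3*p²)
Y(K) = 2*K*(3 + K) (Y(K) = (K + K)*(K + 3) = (2*K)*(3 + K) = 2*K*(3 + K))
Y(33) + U(x(13)) = 2*33*(3 + 33) - 3*13² = 2*33*36 - 3*169 = 2376 - 507 = 1869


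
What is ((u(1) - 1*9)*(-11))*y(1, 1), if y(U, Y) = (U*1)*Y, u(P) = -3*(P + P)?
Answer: 165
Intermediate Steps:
u(P) = -6*P
y(U, Y) = U*Y
((u(1) - 1*9)*(-11))*y(1, 1) = ((-6*1 - 1*9)*(-11))*(1*1) = ((-6 - 9)*(-11))*1 = -15*(-11)*1 = 165*1 = 165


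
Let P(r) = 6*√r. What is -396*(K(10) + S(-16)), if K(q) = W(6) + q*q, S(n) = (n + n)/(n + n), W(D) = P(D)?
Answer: -39996 - 2376*√6 ≈ -45816.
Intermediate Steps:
W(D) = 6*√D
S(n) = 1 (S(n) = (2*n)/((2*n)) = (2*n)*(1/(2*n)) = 1)
K(q) = q² + 6*√6 (K(q) = 6*√6 + q*q = 6*√6 + q² = q² + 6*√6)
-396*(K(10) + S(-16)) = -396*((10² + 6*√6) + 1) = -396*((100 + 6*√6) + 1) = -396*(101 + 6*√6) = -39996 - 2376*√6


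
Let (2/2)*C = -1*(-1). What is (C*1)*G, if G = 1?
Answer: 1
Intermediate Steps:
C = 1 (C = -1*(-1) = 1)
(C*1)*G = (1*1)*1 = 1*1 = 1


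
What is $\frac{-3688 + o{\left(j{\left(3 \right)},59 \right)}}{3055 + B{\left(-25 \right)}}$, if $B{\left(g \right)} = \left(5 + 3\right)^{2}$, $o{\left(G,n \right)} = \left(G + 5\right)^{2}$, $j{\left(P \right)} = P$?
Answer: $- \frac{3624}{3119} \approx -1.1619$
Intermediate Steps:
$o{\left(G,n \right)} = \left(5 + G\right)^{2}$
$B{\left(g \right)} = 64$ ($B{\left(g \right)} = 8^{2} = 64$)
$\frac{-3688 + o{\left(j{\left(3 \right)},59 \right)}}{3055 + B{\left(-25 \right)}} = \frac{-3688 + \left(5 + 3\right)^{2}}{3055 + 64} = \frac{-3688 + 8^{2}}{3119} = \left(-3688 + 64\right) \frac{1}{3119} = \left(-3624\right) \frac{1}{3119} = - \frac{3624}{3119}$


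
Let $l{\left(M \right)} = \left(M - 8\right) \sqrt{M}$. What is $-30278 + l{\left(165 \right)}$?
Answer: $-30278 + 157 \sqrt{165} \approx -28261.0$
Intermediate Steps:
$l{\left(M \right)} = \sqrt{M} \left(-8 + M\right)$ ($l{\left(M \right)} = \left(M - 8\right) \sqrt{M} = \left(-8 + M\right) \sqrt{M} = \sqrt{M} \left(-8 + M\right)$)
$-30278 + l{\left(165 \right)} = -30278 + \sqrt{165} \left(-8 + 165\right) = -30278 + \sqrt{165} \cdot 157 = -30278 + 157 \sqrt{165}$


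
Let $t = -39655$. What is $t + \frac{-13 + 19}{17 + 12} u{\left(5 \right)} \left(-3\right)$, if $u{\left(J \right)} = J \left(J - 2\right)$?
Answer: $- \frac{1150265}{29} \approx -39664.0$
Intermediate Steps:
$u{\left(J \right)} = J \left(-2 + J\right)$
$t + \frac{-13 + 19}{17 + 12} u{\left(5 \right)} \left(-3\right) = -39655 + \frac{-13 + 19}{17 + 12} \cdot 5 \left(-2 + 5\right) \left(-3\right) = -39655 + \frac{6}{29} \cdot 5 \cdot 3 \left(-3\right) = -39655 + 6 \cdot \frac{1}{29} \cdot 15 \left(-3\right) = -39655 + \frac{6}{29} \cdot 15 \left(-3\right) = -39655 + \frac{90}{29} \left(-3\right) = -39655 - \frac{270}{29} = - \frac{1150265}{29}$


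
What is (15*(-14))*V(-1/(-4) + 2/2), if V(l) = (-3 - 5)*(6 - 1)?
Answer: 8400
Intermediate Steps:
V(l) = -40 (V(l) = -8*5 = -40)
(15*(-14))*V(-1/(-4) + 2/2) = (15*(-14))*(-40) = -210*(-40) = 8400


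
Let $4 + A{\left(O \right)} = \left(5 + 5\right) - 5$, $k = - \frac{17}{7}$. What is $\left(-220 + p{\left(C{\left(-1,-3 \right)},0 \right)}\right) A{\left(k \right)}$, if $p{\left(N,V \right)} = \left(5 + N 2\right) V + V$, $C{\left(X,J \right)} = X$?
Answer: $-220$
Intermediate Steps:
$k = - \frac{17}{7}$ ($k = \left(-17\right) \frac{1}{7} = - \frac{17}{7} \approx -2.4286$)
$p{\left(N,V \right)} = V + V \left(5 + 2 N\right)$ ($p{\left(N,V \right)} = \left(5 + 2 N\right) V + V = V \left(5 + 2 N\right) + V = V + V \left(5 + 2 N\right)$)
$A{\left(O \right)} = 1$ ($A{\left(O \right)} = -4 + \left(\left(5 + 5\right) - 5\right) = -4 + \left(10 - 5\right) = -4 + 5 = 1$)
$\left(-220 + p{\left(C{\left(-1,-3 \right)},0 \right)}\right) A{\left(k \right)} = \left(-220 + 2 \cdot 0 \left(3 - 1\right)\right) 1 = \left(-220 + 2 \cdot 0 \cdot 2\right) 1 = \left(-220 + 0\right) 1 = \left(-220\right) 1 = -220$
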